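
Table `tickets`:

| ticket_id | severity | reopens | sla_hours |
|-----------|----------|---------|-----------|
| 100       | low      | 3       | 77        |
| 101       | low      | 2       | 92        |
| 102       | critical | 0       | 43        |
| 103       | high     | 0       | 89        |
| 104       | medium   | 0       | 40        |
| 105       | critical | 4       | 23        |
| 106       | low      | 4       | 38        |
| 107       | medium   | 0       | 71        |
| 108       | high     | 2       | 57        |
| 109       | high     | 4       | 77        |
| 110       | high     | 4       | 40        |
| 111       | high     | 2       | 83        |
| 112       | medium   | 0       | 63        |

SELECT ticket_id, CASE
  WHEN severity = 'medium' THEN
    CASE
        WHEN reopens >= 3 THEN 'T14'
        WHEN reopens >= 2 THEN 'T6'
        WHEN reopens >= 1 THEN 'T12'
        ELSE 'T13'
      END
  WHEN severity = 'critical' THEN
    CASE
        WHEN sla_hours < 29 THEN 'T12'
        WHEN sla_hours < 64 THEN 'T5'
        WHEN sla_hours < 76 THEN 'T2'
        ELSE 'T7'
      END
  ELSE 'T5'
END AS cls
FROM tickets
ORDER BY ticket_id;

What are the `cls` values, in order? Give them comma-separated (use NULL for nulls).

T5, T5, T5, T5, T13, T12, T5, T13, T5, T5, T5, T5, T13

ticket_id=100: severity='low' → outer ELSE → T5
ticket_id=101: severity='low' → outer ELSE → T5
ticket_id=102: severity='critical' → inner[sla_hours < 64] → T5
ticket_id=103: severity='high' → outer ELSE → T5
ticket_id=104: severity='medium' → inner[ELSE] → T13
ticket_id=105: severity='critical' → inner[sla_hours < 29] → T12
ticket_id=106: severity='low' → outer ELSE → T5
ticket_id=107: severity='medium' → inner[ELSE] → T13
ticket_id=108: severity='high' → outer ELSE → T5
ticket_id=109: severity='high' → outer ELSE → T5
ticket_id=110: severity='high' → outer ELSE → T5
ticket_id=111: severity='high' → outer ELSE → T5
ticket_id=112: severity='medium' → inner[ELSE] → T13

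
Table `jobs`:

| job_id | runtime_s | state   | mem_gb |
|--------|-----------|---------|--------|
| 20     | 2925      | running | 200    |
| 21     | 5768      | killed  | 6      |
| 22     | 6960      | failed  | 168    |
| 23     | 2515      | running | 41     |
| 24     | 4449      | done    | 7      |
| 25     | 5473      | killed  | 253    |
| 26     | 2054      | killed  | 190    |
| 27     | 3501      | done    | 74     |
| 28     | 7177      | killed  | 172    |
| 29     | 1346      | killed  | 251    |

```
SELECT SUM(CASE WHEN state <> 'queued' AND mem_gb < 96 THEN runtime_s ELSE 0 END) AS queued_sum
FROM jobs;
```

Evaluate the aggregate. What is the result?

16233

job_id=20: ✗
job_id=21: ✓ → 5768
job_id=22: ✗
job_id=23: ✓ → 2515
job_id=24: ✓ → 4449
job_id=25: ✗
job_id=26: ✗
job_id=27: ✓ → 3501
job_id=28: ✗
job_id=29: ✗
queued_sum = 5768 + 2515 + 4449 + 3501 = 16233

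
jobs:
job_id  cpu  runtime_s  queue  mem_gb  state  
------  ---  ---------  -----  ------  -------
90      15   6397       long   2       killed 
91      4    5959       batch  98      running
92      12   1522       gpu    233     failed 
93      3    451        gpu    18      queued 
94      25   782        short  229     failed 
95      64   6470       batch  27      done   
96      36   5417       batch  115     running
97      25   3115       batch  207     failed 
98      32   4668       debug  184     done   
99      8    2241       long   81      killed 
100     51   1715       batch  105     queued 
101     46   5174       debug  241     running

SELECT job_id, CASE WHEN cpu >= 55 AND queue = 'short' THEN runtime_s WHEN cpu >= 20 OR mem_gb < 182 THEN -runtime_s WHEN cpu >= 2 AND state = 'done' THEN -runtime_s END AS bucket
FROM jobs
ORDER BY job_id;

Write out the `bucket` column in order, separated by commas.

job_id=90: cpu >= 20 OR mem_gb < 182 → -6397
job_id=91: cpu >= 20 OR mem_gb < 182 → -5959
job_id=92: (no match → NULL) → NULL
job_id=93: cpu >= 20 OR mem_gb < 182 → -451
job_id=94: cpu >= 20 OR mem_gb < 182 → -782
job_id=95: cpu >= 20 OR mem_gb < 182 → -6470
job_id=96: cpu >= 20 OR mem_gb < 182 → -5417
job_id=97: cpu >= 20 OR mem_gb < 182 → -3115
job_id=98: cpu >= 20 OR mem_gb < 182 → -4668
job_id=99: cpu >= 20 OR mem_gb < 182 → -2241
job_id=100: cpu >= 20 OR mem_gb < 182 → -1715
job_id=101: cpu >= 20 OR mem_gb < 182 → -5174

-6397, -5959, NULL, -451, -782, -6470, -5417, -3115, -4668, -2241, -1715, -5174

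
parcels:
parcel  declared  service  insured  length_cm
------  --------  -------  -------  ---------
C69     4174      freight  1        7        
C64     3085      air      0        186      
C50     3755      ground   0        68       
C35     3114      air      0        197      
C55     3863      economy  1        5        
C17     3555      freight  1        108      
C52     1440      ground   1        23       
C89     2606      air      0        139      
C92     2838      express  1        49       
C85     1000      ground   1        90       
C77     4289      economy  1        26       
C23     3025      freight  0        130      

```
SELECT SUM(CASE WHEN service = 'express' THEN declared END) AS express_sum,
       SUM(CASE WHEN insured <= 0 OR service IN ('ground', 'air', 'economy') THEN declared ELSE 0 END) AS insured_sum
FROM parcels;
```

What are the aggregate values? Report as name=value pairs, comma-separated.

express_sum=2838, insured_sum=26177

[express_sum: service = 'express']
parcel=C69: ✗
parcel=C64: ✗
parcel=C50: ✗
parcel=C35: ✗
parcel=C55: ✗
parcel=C17: ✗
parcel=C52: ✗
parcel=C89: ✗
parcel=C92: ✓ → 2838
parcel=C85: ✗
parcel=C77: ✗
parcel=C23: ✗
express_sum = 2838
—
[insured_sum: insured <= 0 OR service IN ('ground', 'air', 'economy')]
parcel=C69: ✗
parcel=C64: ✓ → 3085
parcel=C50: ✓ → 3755
parcel=C35: ✓ → 3114
parcel=C55: ✓ → 3863
parcel=C17: ✗
parcel=C52: ✓ → 1440
parcel=C89: ✓ → 2606
parcel=C92: ✗
parcel=C85: ✓ → 1000
parcel=C77: ✓ → 4289
parcel=C23: ✓ → 3025
insured_sum = 3085 + 3755 + 3114 + 3863 + 1440 + 2606 + 1000 + 4289 + 3025 = 26177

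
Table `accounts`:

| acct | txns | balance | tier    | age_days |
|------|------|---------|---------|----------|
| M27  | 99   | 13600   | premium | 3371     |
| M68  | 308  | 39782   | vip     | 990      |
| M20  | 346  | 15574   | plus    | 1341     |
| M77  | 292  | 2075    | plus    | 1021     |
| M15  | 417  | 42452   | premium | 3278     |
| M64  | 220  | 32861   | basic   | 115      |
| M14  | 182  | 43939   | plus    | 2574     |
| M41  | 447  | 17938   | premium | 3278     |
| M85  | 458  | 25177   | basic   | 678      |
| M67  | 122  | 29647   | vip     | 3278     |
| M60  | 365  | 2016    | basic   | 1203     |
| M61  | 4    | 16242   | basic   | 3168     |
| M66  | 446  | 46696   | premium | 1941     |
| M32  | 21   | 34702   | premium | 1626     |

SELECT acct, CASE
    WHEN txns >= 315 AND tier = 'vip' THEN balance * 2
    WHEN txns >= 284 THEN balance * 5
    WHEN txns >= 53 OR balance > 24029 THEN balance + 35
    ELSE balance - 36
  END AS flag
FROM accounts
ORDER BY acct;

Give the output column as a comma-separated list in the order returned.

43974, 212260, 77870, 13635, 34737, 89690, 10080, 16206, 32896, 233480, 29682, 198910, 10375, 125885

acct=M14: txns >= 53 OR balance > 24029 → 43974
acct=M15: txns >= 284 → 212260
acct=M20: txns >= 284 → 77870
acct=M27: txns >= 53 OR balance > 24029 → 13635
acct=M32: txns >= 53 OR balance > 24029 → 34737
acct=M41: txns >= 284 → 89690
acct=M60: txns >= 284 → 10080
acct=M61: ELSE → 16206
acct=M64: txns >= 53 OR balance > 24029 → 32896
acct=M66: txns >= 284 → 233480
acct=M67: txns >= 53 OR balance > 24029 → 29682
acct=M68: txns >= 284 → 198910
acct=M77: txns >= 284 → 10375
acct=M85: txns >= 284 → 125885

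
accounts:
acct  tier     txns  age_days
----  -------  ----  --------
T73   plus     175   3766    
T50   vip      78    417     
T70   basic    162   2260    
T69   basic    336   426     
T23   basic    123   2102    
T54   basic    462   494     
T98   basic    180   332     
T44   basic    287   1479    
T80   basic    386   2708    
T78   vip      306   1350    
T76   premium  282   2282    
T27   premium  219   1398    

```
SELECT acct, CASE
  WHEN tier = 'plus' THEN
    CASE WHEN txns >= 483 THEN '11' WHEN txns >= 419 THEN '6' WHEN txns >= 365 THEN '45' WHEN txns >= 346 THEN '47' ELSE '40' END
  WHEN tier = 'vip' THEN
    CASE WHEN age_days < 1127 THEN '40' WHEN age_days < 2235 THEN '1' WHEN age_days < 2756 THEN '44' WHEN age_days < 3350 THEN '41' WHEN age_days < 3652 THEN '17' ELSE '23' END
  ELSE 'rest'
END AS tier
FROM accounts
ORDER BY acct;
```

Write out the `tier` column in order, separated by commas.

acct=T23: tier='basic' → outer ELSE → rest
acct=T27: tier='premium' → outer ELSE → rest
acct=T44: tier='basic' → outer ELSE → rest
acct=T50: tier='vip' → inner[age_days < 1127] → 40
acct=T54: tier='basic' → outer ELSE → rest
acct=T69: tier='basic' → outer ELSE → rest
acct=T70: tier='basic' → outer ELSE → rest
acct=T73: tier='plus' → inner[ELSE] → 40
acct=T76: tier='premium' → outer ELSE → rest
acct=T78: tier='vip' → inner[age_days < 2235] → 1
acct=T80: tier='basic' → outer ELSE → rest
acct=T98: tier='basic' → outer ELSE → rest

rest, rest, rest, 40, rest, rest, rest, 40, rest, 1, rest, rest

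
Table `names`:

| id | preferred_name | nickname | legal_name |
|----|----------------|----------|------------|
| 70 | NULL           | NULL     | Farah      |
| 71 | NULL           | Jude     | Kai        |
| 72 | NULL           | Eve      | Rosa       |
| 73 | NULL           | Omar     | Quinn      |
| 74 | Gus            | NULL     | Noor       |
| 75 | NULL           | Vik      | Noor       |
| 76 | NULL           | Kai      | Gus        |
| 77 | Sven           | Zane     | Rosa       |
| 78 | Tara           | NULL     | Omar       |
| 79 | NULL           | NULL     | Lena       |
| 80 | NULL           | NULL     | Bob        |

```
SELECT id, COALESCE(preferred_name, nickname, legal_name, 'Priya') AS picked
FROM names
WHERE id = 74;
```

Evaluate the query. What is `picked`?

id = 74: preferred_name=Gus, nickname=NULL, legal_name=Noor.
preferred_name=Gus → Gus

Gus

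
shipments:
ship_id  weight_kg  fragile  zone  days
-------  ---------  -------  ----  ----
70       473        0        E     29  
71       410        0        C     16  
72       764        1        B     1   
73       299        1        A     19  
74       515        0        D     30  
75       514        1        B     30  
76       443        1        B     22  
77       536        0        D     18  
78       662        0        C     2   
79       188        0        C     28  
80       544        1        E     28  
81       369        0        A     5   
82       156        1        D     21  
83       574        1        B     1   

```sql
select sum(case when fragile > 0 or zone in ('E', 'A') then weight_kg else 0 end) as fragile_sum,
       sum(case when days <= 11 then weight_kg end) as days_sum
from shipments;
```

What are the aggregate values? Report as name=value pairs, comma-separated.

fragile_sum=4136, days_sum=2369

[fragile_sum: fragile > 0 or zone in ('E', 'A')]
ship_id=70: ✓ → 473
ship_id=71: ✗
ship_id=72: ✓ → 764
ship_id=73: ✓ → 299
ship_id=74: ✗
ship_id=75: ✓ → 514
ship_id=76: ✓ → 443
ship_id=77: ✗
ship_id=78: ✗
ship_id=79: ✗
ship_id=80: ✓ → 544
ship_id=81: ✓ → 369
ship_id=82: ✓ → 156
ship_id=83: ✓ → 574
fragile_sum = 473 + 764 + 299 + 514 + 443 + 544 + 369 + 156 + 574 = 4136
—
[days_sum: days <= 11]
ship_id=70: ✗
ship_id=71: ✗
ship_id=72: ✓ → 764
ship_id=73: ✗
ship_id=74: ✗
ship_id=75: ✗
ship_id=76: ✗
ship_id=77: ✗
ship_id=78: ✓ → 662
ship_id=79: ✗
ship_id=80: ✗
ship_id=81: ✓ → 369
ship_id=82: ✗
ship_id=83: ✓ → 574
days_sum = 764 + 662 + 369 + 574 = 2369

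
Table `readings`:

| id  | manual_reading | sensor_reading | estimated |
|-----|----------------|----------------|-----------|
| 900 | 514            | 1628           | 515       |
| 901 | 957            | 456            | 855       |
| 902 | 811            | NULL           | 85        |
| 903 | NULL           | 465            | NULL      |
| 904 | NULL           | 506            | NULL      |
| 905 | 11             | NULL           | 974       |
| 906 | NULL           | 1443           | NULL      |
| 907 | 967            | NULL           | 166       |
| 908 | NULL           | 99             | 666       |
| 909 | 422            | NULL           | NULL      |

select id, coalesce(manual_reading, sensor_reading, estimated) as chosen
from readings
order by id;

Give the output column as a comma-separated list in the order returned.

514, 957, 811, 465, 506, 11, 1443, 967, 99, 422

id=900: manual_reading=514 → 514
id=901: manual_reading=957 → 957
id=902: manual_reading=811 → 811
id=903: manual_reading=NULL, sensor_reading=465 → 465
id=904: manual_reading=NULL, sensor_reading=506 → 506
id=905: manual_reading=11 → 11
id=906: manual_reading=NULL, sensor_reading=1443 → 1443
id=907: manual_reading=967 → 967
id=908: manual_reading=NULL, sensor_reading=99 → 99
id=909: manual_reading=422 → 422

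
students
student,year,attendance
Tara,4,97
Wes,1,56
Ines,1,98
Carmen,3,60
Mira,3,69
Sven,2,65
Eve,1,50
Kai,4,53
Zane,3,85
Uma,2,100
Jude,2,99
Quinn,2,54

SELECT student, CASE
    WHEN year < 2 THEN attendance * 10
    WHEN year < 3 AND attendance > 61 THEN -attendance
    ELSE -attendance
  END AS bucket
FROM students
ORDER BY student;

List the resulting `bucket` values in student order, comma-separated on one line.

-60, 500, 980, -99, -53, -69, -54, -65, -97, -100, 560, -85

student=Carmen: ELSE → -60
student=Eve: year < 2 → 500
student=Ines: year < 2 → 980
student=Jude: year < 3 AND attendance > 61 → -99
student=Kai: ELSE → -53
student=Mira: ELSE → -69
student=Quinn: ELSE → -54
student=Sven: year < 3 AND attendance > 61 → -65
student=Tara: ELSE → -97
student=Uma: year < 3 AND attendance > 61 → -100
student=Wes: year < 2 → 560
student=Zane: ELSE → -85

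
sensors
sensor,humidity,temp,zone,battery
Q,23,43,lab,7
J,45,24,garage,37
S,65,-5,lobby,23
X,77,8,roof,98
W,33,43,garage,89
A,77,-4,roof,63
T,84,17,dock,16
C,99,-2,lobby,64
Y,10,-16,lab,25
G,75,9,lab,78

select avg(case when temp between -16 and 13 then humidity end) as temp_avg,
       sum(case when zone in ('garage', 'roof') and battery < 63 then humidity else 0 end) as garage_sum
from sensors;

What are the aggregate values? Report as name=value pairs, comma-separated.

temp_avg=67.1666666667, garage_sum=45

[temp_avg: temp between -16 and 13]
sensor=Q: ✗
sensor=J: ✗
sensor=S: ✓ → 65
sensor=X: ✓ → 77
sensor=W: ✗
sensor=A: ✓ → 77
sensor=T: ✗
sensor=C: ✓ → 99
sensor=Y: ✓ → 10
sensor=G: ✓ → 75
temp_avg = (65 + 77 + 77 + 99 + 10 + 75) / 6 = 67.1666666667
—
[garage_sum: zone in ('garage', 'roof') and battery < 63]
sensor=Q: ✗
sensor=J: ✓ → 45
sensor=S: ✗
sensor=X: ✗
sensor=W: ✗
sensor=A: ✗
sensor=T: ✗
sensor=C: ✗
sensor=Y: ✗
sensor=G: ✗
garage_sum = 45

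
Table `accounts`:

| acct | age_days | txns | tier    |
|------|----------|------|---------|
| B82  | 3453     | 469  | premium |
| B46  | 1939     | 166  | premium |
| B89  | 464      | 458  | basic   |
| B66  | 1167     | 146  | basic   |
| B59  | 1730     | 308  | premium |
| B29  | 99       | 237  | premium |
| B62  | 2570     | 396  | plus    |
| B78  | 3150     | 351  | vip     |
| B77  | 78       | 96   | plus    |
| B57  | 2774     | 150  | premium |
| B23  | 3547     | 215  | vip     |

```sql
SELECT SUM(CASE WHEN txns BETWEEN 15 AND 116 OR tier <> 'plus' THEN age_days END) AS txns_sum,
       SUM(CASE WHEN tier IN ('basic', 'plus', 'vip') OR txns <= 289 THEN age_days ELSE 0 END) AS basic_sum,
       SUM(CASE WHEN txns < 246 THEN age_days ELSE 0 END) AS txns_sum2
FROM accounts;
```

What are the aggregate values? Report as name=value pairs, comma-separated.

txns_sum=18401, basic_sum=15788, txns_sum2=9604

[txns_sum: txns BETWEEN 15 AND 116 OR tier <> 'plus']
acct=B82: ✓ → 3453
acct=B46: ✓ → 1939
acct=B89: ✓ → 464
acct=B66: ✓ → 1167
acct=B59: ✓ → 1730
acct=B29: ✓ → 99
acct=B62: ✗
acct=B78: ✓ → 3150
acct=B77: ✓ → 78
acct=B57: ✓ → 2774
acct=B23: ✓ → 3547
txns_sum = 3453 + 1939 + 464 + 1167 + 1730 + 99 + 3150 + 78 + 2774 + 3547 = 18401
—
[basic_sum: tier IN ('basic', 'plus', 'vip') OR txns <= 289]
acct=B82: ✗
acct=B46: ✓ → 1939
acct=B89: ✓ → 464
acct=B66: ✓ → 1167
acct=B59: ✗
acct=B29: ✓ → 99
acct=B62: ✓ → 2570
acct=B78: ✓ → 3150
acct=B77: ✓ → 78
acct=B57: ✓ → 2774
acct=B23: ✓ → 3547
basic_sum = 1939 + 464 + 1167 + 99 + 2570 + 3150 + 78 + 2774 + 3547 = 15788
—
[txns_sum2: txns < 246]
acct=B82: ✗
acct=B46: ✓ → 1939
acct=B89: ✗
acct=B66: ✓ → 1167
acct=B59: ✗
acct=B29: ✓ → 99
acct=B62: ✗
acct=B78: ✗
acct=B77: ✓ → 78
acct=B57: ✓ → 2774
acct=B23: ✓ → 3547
txns_sum2 = 1939 + 1167 + 99 + 78 + 2774 + 3547 = 9604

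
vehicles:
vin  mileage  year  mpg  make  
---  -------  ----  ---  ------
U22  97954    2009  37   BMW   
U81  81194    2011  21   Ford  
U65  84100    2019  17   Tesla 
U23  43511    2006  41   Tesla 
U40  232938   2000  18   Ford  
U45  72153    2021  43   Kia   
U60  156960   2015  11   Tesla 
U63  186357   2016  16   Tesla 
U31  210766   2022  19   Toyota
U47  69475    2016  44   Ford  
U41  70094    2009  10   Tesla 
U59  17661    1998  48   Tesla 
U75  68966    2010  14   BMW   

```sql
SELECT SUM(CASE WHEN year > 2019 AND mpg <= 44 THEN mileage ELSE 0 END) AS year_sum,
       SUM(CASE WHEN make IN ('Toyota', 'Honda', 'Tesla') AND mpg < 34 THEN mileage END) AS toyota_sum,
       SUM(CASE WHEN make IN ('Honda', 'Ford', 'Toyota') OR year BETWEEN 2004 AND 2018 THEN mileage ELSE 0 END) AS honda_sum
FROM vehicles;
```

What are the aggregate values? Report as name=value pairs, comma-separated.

year_sum=282919, toyota_sum=708277, honda_sum=1218215

[year_sum: year > 2019 AND mpg <= 44]
vin=U22: ✗
vin=U81: ✗
vin=U65: ✗
vin=U23: ✗
vin=U40: ✗
vin=U45: ✓ → 72153
vin=U60: ✗
vin=U63: ✗
vin=U31: ✓ → 210766
vin=U47: ✗
vin=U41: ✗
vin=U59: ✗
vin=U75: ✗
year_sum = 72153 + 210766 = 282919
—
[toyota_sum: make IN ('Toyota', 'Honda', 'Tesla') AND mpg < 34]
vin=U22: ✗
vin=U81: ✗
vin=U65: ✓ → 84100
vin=U23: ✗
vin=U40: ✗
vin=U45: ✗
vin=U60: ✓ → 156960
vin=U63: ✓ → 186357
vin=U31: ✓ → 210766
vin=U47: ✗
vin=U41: ✓ → 70094
vin=U59: ✗
vin=U75: ✗
toyota_sum = 84100 + 156960 + 186357 + 210766 + 70094 = 708277
—
[honda_sum: make IN ('Honda', 'Ford', 'Toyota') OR year BETWEEN 2004 AND 2018]
vin=U22: ✓ → 97954
vin=U81: ✓ → 81194
vin=U65: ✗
vin=U23: ✓ → 43511
vin=U40: ✓ → 232938
vin=U45: ✗
vin=U60: ✓ → 156960
vin=U63: ✓ → 186357
vin=U31: ✓ → 210766
vin=U47: ✓ → 69475
vin=U41: ✓ → 70094
vin=U59: ✗
vin=U75: ✓ → 68966
honda_sum = 97954 + 81194 + 43511 + 232938 + 156960 + 186357 + 210766 + 69475 + 70094 + 68966 = 1218215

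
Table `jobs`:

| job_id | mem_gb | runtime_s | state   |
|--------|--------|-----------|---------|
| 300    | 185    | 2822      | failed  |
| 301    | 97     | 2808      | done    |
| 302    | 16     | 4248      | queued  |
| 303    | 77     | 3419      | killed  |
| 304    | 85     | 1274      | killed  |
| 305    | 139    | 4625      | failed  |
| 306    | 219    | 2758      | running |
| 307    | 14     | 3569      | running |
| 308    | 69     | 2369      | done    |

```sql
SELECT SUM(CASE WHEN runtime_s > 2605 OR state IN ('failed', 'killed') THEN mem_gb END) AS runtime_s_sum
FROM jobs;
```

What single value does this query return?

832

job_id=300: ✓ → 185
job_id=301: ✓ → 97
job_id=302: ✓ → 16
job_id=303: ✓ → 77
job_id=304: ✓ → 85
job_id=305: ✓ → 139
job_id=306: ✓ → 219
job_id=307: ✓ → 14
job_id=308: ✗
runtime_s_sum = 185 + 97 + 16 + 77 + 85 + 139 + 219 + 14 = 832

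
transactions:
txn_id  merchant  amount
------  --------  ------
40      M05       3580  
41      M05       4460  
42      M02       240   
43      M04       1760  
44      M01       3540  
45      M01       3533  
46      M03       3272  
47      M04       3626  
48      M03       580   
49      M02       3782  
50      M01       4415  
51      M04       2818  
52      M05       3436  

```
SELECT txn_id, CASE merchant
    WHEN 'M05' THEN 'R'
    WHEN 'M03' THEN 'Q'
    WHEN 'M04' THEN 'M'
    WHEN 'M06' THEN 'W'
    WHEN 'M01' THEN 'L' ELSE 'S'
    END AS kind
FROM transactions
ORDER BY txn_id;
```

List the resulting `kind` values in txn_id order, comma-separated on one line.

txn_id=40: merchant='M05' → R
txn_id=41: merchant='M05' → R
txn_id=42: ELSE → S
txn_id=43: merchant='M04' → M
txn_id=44: merchant='M01' → L
txn_id=45: merchant='M01' → L
txn_id=46: merchant='M03' → Q
txn_id=47: merchant='M04' → M
txn_id=48: merchant='M03' → Q
txn_id=49: ELSE → S
txn_id=50: merchant='M01' → L
txn_id=51: merchant='M04' → M
txn_id=52: merchant='M05' → R

R, R, S, M, L, L, Q, M, Q, S, L, M, R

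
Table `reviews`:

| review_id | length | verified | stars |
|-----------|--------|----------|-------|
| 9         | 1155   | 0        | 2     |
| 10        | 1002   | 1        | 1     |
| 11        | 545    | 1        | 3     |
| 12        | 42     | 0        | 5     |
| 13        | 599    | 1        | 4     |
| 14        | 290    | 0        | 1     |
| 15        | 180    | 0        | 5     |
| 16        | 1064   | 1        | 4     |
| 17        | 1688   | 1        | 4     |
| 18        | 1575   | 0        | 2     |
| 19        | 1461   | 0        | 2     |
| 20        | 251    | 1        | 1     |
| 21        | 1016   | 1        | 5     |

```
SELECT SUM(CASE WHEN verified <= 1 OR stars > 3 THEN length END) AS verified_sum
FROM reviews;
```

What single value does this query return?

review_id=9: ✓ → 1155
review_id=10: ✓ → 1002
review_id=11: ✓ → 545
review_id=12: ✓ → 42
review_id=13: ✓ → 599
review_id=14: ✓ → 290
review_id=15: ✓ → 180
review_id=16: ✓ → 1064
review_id=17: ✓ → 1688
review_id=18: ✓ → 1575
review_id=19: ✓ → 1461
review_id=20: ✓ → 251
review_id=21: ✓ → 1016
verified_sum = 1155 + 1002 + 545 + 42 + 599 + 290 + 180 + 1064 + 1688 + 1575 + 1461 + 251 + 1016 = 10868

10868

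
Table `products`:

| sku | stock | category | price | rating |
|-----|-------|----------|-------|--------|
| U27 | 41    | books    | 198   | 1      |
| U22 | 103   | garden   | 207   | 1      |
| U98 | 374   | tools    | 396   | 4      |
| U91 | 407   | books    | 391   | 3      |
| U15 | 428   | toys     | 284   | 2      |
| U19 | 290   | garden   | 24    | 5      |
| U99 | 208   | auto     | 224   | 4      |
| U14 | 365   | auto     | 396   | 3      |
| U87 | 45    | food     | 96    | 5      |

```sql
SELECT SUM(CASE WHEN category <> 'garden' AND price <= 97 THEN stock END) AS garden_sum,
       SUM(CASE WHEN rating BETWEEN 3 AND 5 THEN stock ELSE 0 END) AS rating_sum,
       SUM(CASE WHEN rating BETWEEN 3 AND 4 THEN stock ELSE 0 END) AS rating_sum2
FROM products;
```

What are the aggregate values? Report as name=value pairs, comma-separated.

[garden_sum: category <> 'garden' AND price <= 97]
sku=U27: ✗
sku=U22: ✗
sku=U98: ✗
sku=U91: ✗
sku=U15: ✗
sku=U19: ✗
sku=U99: ✗
sku=U14: ✗
sku=U87: ✓ → 45
garden_sum = 45
—
[rating_sum: rating BETWEEN 3 AND 5]
sku=U27: ✗
sku=U22: ✗
sku=U98: ✓ → 374
sku=U91: ✓ → 407
sku=U15: ✗
sku=U19: ✓ → 290
sku=U99: ✓ → 208
sku=U14: ✓ → 365
sku=U87: ✓ → 45
rating_sum = 374 + 407 + 290 + 208 + 365 + 45 = 1689
—
[rating_sum2: rating BETWEEN 3 AND 4]
sku=U27: ✗
sku=U22: ✗
sku=U98: ✓ → 374
sku=U91: ✓ → 407
sku=U15: ✗
sku=U19: ✗
sku=U99: ✓ → 208
sku=U14: ✓ → 365
sku=U87: ✗
rating_sum2 = 374 + 407 + 208 + 365 = 1354

garden_sum=45, rating_sum=1689, rating_sum2=1354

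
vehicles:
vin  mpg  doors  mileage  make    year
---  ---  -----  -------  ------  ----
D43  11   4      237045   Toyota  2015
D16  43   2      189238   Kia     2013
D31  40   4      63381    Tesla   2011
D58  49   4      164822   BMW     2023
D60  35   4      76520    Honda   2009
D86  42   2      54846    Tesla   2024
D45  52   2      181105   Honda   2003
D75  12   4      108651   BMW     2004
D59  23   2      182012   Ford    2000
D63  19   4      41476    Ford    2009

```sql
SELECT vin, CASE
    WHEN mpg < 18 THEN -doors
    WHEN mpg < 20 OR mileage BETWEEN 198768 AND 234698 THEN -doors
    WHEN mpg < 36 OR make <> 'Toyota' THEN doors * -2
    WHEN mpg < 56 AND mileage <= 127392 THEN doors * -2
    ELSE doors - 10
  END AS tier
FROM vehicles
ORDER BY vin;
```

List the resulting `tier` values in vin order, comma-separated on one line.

vin=D16: mpg < 36 OR make <> 'Toyota' → -4
vin=D31: mpg < 36 OR make <> 'Toyota' → -8
vin=D43: mpg < 18 → -4
vin=D45: mpg < 36 OR make <> 'Toyota' → -4
vin=D58: mpg < 36 OR make <> 'Toyota' → -8
vin=D59: mpg < 36 OR make <> 'Toyota' → -4
vin=D60: mpg < 36 OR make <> 'Toyota' → -8
vin=D63: mpg < 20 OR mileage BETWEEN 198768 AND 234698 → -4
vin=D75: mpg < 18 → -4
vin=D86: mpg < 36 OR make <> 'Toyota' → -4

-4, -8, -4, -4, -8, -4, -8, -4, -4, -4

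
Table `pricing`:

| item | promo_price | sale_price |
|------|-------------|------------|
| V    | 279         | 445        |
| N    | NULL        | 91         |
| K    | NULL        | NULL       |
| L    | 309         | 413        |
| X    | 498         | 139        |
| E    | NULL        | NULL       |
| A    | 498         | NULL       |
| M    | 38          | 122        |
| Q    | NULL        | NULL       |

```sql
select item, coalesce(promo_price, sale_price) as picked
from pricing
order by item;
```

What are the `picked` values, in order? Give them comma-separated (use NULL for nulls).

498, NULL, NULL, 309, 38, 91, NULL, 279, 498

item=A: promo_price=498 → 498
item=E: promo_price=NULL, sale_price=NULL (all NULL) → NULL
item=K: promo_price=NULL, sale_price=NULL (all NULL) → NULL
item=L: promo_price=309 → 309
item=M: promo_price=38 → 38
item=N: promo_price=NULL, sale_price=91 → 91
item=Q: promo_price=NULL, sale_price=NULL (all NULL) → NULL
item=V: promo_price=279 → 279
item=X: promo_price=498 → 498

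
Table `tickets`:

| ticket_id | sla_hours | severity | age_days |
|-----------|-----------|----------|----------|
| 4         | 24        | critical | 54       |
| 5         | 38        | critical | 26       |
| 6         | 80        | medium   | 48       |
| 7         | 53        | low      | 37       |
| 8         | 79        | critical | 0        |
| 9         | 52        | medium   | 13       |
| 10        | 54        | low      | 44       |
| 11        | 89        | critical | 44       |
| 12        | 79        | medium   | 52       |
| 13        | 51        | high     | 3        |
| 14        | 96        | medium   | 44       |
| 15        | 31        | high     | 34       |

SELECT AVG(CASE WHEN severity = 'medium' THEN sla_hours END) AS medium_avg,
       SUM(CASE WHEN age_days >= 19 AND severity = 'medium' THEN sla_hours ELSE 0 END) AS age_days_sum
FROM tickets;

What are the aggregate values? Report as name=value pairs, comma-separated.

medium_avg=76.75, age_days_sum=255

[medium_avg: severity = 'medium']
ticket_id=4: ✗
ticket_id=5: ✗
ticket_id=6: ✓ → 80
ticket_id=7: ✗
ticket_id=8: ✗
ticket_id=9: ✓ → 52
ticket_id=10: ✗
ticket_id=11: ✗
ticket_id=12: ✓ → 79
ticket_id=13: ✗
ticket_id=14: ✓ → 96
ticket_id=15: ✗
medium_avg = (80 + 52 + 79 + 96) / 4 = 76.75
—
[age_days_sum: age_days >= 19 AND severity = 'medium']
ticket_id=4: ✗
ticket_id=5: ✗
ticket_id=6: ✓ → 80
ticket_id=7: ✗
ticket_id=8: ✗
ticket_id=9: ✗
ticket_id=10: ✗
ticket_id=11: ✗
ticket_id=12: ✓ → 79
ticket_id=13: ✗
ticket_id=14: ✓ → 96
ticket_id=15: ✗
age_days_sum = 80 + 79 + 96 = 255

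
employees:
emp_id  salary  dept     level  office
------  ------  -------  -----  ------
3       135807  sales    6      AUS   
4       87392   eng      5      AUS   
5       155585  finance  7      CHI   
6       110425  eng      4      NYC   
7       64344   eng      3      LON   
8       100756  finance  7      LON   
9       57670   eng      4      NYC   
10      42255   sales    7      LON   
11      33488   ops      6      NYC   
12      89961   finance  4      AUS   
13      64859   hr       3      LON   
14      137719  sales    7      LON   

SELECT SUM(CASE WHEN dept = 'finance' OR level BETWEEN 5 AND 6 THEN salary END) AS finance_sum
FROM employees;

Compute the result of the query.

emp_id=3: ✓ → 135807
emp_id=4: ✓ → 87392
emp_id=5: ✓ → 155585
emp_id=6: ✗
emp_id=7: ✗
emp_id=8: ✓ → 100756
emp_id=9: ✗
emp_id=10: ✗
emp_id=11: ✓ → 33488
emp_id=12: ✓ → 89961
emp_id=13: ✗
emp_id=14: ✗
finance_sum = 135807 + 87392 + 155585 + 100756 + 33488 + 89961 = 602989

602989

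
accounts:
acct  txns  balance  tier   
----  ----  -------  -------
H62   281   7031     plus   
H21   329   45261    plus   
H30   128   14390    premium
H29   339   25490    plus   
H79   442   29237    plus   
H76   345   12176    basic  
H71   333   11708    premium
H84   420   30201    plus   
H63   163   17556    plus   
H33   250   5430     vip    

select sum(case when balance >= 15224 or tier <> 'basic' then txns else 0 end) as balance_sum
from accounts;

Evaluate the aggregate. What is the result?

2685

acct=H62: ✓ → 281
acct=H21: ✓ → 329
acct=H30: ✓ → 128
acct=H29: ✓ → 339
acct=H79: ✓ → 442
acct=H76: ✗
acct=H71: ✓ → 333
acct=H84: ✓ → 420
acct=H63: ✓ → 163
acct=H33: ✓ → 250
balance_sum = 281 + 329 + 128 + 339 + 442 + 333 + 420 + 163 + 250 = 2685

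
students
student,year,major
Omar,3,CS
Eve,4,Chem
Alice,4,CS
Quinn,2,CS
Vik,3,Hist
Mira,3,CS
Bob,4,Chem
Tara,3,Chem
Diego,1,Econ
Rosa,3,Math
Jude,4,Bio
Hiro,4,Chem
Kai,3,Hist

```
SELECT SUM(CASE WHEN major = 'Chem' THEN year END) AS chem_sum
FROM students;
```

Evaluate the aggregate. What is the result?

student=Omar: ✗
student=Eve: ✓ → 4
student=Alice: ✗
student=Quinn: ✗
student=Vik: ✗
student=Mira: ✗
student=Bob: ✓ → 4
student=Tara: ✓ → 3
student=Diego: ✗
student=Rosa: ✗
student=Jude: ✗
student=Hiro: ✓ → 4
student=Kai: ✗
chem_sum = 4 + 4 + 3 + 4 = 15

15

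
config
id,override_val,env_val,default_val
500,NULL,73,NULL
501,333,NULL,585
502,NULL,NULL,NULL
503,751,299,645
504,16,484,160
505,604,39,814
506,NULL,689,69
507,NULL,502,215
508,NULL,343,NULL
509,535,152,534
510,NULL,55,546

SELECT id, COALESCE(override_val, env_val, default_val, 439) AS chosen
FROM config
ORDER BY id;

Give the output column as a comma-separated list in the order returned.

73, 333, 439, 751, 16, 604, 689, 502, 343, 535, 55

id=500: override_val=NULL, env_val=73 → 73
id=501: override_val=333 → 333
id=502: override_val=NULL, env_val=NULL, default_val=NULL, → literal 439 → 439
id=503: override_val=751 → 751
id=504: override_val=16 → 16
id=505: override_val=604 → 604
id=506: override_val=NULL, env_val=689 → 689
id=507: override_val=NULL, env_val=502 → 502
id=508: override_val=NULL, env_val=343 → 343
id=509: override_val=535 → 535
id=510: override_val=NULL, env_val=55 → 55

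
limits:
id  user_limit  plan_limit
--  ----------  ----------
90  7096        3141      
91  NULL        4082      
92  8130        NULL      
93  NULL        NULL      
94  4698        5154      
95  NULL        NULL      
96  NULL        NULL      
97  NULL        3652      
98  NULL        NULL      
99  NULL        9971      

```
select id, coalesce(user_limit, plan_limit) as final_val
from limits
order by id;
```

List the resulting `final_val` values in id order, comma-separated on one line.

7096, 4082, 8130, NULL, 4698, NULL, NULL, 3652, NULL, 9971

id=90: user_limit=7096 → 7096
id=91: user_limit=NULL, plan_limit=4082 → 4082
id=92: user_limit=8130 → 8130
id=93: user_limit=NULL, plan_limit=NULL (all NULL) → NULL
id=94: user_limit=4698 → 4698
id=95: user_limit=NULL, plan_limit=NULL (all NULL) → NULL
id=96: user_limit=NULL, plan_limit=NULL (all NULL) → NULL
id=97: user_limit=NULL, plan_limit=3652 → 3652
id=98: user_limit=NULL, plan_limit=NULL (all NULL) → NULL
id=99: user_limit=NULL, plan_limit=9971 → 9971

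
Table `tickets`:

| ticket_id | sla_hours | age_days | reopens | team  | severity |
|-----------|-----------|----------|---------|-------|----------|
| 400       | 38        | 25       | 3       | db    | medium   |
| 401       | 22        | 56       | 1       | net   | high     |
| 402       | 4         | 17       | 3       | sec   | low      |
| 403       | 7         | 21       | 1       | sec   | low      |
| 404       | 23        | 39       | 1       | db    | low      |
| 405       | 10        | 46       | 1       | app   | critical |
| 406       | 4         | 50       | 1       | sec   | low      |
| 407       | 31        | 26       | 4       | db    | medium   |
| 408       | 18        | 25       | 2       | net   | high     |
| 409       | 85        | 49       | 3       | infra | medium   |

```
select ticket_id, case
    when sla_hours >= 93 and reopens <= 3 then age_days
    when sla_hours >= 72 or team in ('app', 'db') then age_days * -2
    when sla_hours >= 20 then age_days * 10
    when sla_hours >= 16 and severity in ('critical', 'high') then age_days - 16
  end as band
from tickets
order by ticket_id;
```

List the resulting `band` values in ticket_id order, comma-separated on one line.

-50, 560, NULL, NULL, -78, -92, NULL, -52, 9, -98

ticket_id=400: sla_hours >= 72 or team in ('app', 'db') → -50
ticket_id=401: sla_hours >= 20 → 560
ticket_id=402: (no match → NULL) → NULL
ticket_id=403: (no match → NULL) → NULL
ticket_id=404: sla_hours >= 72 or team in ('app', 'db') → -78
ticket_id=405: sla_hours >= 72 or team in ('app', 'db') → -92
ticket_id=406: (no match → NULL) → NULL
ticket_id=407: sla_hours >= 72 or team in ('app', 'db') → -52
ticket_id=408: sla_hours >= 16 and severity in ('critical', 'high') → 9
ticket_id=409: sla_hours >= 72 or team in ('app', 'db') → -98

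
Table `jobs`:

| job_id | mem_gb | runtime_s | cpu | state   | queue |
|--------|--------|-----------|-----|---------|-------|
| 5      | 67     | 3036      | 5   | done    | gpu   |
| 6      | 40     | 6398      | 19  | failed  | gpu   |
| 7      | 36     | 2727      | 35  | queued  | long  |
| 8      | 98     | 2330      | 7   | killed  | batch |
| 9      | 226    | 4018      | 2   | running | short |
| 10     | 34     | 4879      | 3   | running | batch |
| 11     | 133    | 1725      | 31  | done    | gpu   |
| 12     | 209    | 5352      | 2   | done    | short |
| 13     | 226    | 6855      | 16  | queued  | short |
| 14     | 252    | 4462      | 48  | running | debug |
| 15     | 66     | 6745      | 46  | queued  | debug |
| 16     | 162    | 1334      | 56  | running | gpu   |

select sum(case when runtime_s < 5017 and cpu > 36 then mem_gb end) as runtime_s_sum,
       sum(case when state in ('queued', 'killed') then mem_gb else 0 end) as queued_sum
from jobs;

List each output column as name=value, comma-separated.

[runtime_s_sum: runtime_s < 5017 and cpu > 36]
job_id=5: ✗
job_id=6: ✗
job_id=7: ✗
job_id=8: ✗
job_id=9: ✗
job_id=10: ✗
job_id=11: ✗
job_id=12: ✗
job_id=13: ✗
job_id=14: ✓ → 252
job_id=15: ✗
job_id=16: ✓ → 162
runtime_s_sum = 252 + 162 = 414
—
[queued_sum: state in ('queued', 'killed')]
job_id=5: ✗
job_id=6: ✗
job_id=7: ✓ → 36
job_id=8: ✓ → 98
job_id=9: ✗
job_id=10: ✗
job_id=11: ✗
job_id=12: ✗
job_id=13: ✓ → 226
job_id=14: ✗
job_id=15: ✓ → 66
job_id=16: ✗
queued_sum = 36 + 98 + 226 + 66 = 426

runtime_s_sum=414, queued_sum=426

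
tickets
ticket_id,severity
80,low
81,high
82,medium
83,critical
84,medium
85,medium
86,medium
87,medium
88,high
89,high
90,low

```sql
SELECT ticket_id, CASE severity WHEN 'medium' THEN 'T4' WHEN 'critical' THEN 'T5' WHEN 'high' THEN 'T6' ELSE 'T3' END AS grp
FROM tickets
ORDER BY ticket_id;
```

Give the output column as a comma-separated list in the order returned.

ticket_id=80: ELSE → T3
ticket_id=81: severity='high' → T6
ticket_id=82: severity='medium' → T4
ticket_id=83: severity='critical' → T5
ticket_id=84: severity='medium' → T4
ticket_id=85: severity='medium' → T4
ticket_id=86: severity='medium' → T4
ticket_id=87: severity='medium' → T4
ticket_id=88: severity='high' → T6
ticket_id=89: severity='high' → T6
ticket_id=90: ELSE → T3

T3, T6, T4, T5, T4, T4, T4, T4, T6, T6, T3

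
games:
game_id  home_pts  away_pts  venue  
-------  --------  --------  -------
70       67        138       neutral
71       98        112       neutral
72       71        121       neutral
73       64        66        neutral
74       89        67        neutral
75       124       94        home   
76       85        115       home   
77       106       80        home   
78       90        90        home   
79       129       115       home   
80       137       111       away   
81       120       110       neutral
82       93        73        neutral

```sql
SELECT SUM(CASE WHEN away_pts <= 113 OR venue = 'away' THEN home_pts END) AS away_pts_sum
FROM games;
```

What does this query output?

921

game_id=70: ✗
game_id=71: ✓ → 98
game_id=72: ✗
game_id=73: ✓ → 64
game_id=74: ✓ → 89
game_id=75: ✓ → 124
game_id=76: ✗
game_id=77: ✓ → 106
game_id=78: ✓ → 90
game_id=79: ✗
game_id=80: ✓ → 137
game_id=81: ✓ → 120
game_id=82: ✓ → 93
away_pts_sum = 98 + 64 + 89 + 124 + 106 + 90 + 137 + 120 + 93 = 921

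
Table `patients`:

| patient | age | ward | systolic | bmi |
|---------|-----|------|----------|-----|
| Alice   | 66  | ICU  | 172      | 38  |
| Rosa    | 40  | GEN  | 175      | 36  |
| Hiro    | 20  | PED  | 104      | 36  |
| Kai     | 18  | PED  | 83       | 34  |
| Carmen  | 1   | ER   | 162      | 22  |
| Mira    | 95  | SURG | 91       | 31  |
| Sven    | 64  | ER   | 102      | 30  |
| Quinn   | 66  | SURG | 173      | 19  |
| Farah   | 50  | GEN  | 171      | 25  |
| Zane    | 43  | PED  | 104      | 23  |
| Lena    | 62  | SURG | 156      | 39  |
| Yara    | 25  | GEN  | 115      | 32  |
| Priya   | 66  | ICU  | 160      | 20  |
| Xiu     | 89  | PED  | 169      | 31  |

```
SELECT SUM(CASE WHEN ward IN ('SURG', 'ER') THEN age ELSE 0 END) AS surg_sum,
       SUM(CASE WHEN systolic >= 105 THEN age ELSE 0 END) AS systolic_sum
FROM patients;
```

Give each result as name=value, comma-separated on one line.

[surg_sum: ward IN ('SURG', 'ER')]
patient=Alice: ✗
patient=Rosa: ✗
patient=Hiro: ✗
patient=Kai: ✗
patient=Carmen: ✓ → 1
patient=Mira: ✓ → 95
patient=Sven: ✓ → 64
patient=Quinn: ✓ → 66
patient=Farah: ✗
patient=Zane: ✗
patient=Lena: ✓ → 62
patient=Yara: ✗
patient=Priya: ✗
patient=Xiu: ✗
surg_sum = 1 + 95 + 64 + 66 + 62 = 288
—
[systolic_sum: systolic >= 105]
patient=Alice: ✓ → 66
patient=Rosa: ✓ → 40
patient=Hiro: ✗
patient=Kai: ✗
patient=Carmen: ✓ → 1
patient=Mira: ✗
patient=Sven: ✗
patient=Quinn: ✓ → 66
patient=Farah: ✓ → 50
patient=Zane: ✗
patient=Lena: ✓ → 62
patient=Yara: ✓ → 25
patient=Priya: ✓ → 66
patient=Xiu: ✓ → 89
systolic_sum = 66 + 40 + 1 + 66 + 50 + 62 + 25 + 66 + 89 = 465

surg_sum=288, systolic_sum=465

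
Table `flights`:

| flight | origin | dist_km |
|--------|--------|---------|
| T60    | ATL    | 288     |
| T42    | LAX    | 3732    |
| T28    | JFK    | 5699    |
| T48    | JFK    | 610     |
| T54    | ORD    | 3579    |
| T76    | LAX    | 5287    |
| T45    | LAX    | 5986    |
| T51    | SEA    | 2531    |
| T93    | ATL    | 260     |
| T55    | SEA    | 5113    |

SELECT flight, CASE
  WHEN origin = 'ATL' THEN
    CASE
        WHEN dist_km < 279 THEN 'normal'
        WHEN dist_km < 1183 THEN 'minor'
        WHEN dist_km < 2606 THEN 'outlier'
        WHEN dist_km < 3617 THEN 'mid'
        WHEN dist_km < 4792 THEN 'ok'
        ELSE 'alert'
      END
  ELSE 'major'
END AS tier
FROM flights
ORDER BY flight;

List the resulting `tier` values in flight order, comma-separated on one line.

flight=T28: origin='JFK' → outer ELSE → major
flight=T42: origin='LAX' → outer ELSE → major
flight=T45: origin='LAX' → outer ELSE → major
flight=T48: origin='JFK' → outer ELSE → major
flight=T51: origin='SEA' → outer ELSE → major
flight=T54: origin='ORD' → outer ELSE → major
flight=T55: origin='SEA' → outer ELSE → major
flight=T60: origin='ATL' → inner[dist_km < 1183] → minor
flight=T76: origin='LAX' → outer ELSE → major
flight=T93: origin='ATL' → inner[dist_km < 279] → normal

major, major, major, major, major, major, major, minor, major, normal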